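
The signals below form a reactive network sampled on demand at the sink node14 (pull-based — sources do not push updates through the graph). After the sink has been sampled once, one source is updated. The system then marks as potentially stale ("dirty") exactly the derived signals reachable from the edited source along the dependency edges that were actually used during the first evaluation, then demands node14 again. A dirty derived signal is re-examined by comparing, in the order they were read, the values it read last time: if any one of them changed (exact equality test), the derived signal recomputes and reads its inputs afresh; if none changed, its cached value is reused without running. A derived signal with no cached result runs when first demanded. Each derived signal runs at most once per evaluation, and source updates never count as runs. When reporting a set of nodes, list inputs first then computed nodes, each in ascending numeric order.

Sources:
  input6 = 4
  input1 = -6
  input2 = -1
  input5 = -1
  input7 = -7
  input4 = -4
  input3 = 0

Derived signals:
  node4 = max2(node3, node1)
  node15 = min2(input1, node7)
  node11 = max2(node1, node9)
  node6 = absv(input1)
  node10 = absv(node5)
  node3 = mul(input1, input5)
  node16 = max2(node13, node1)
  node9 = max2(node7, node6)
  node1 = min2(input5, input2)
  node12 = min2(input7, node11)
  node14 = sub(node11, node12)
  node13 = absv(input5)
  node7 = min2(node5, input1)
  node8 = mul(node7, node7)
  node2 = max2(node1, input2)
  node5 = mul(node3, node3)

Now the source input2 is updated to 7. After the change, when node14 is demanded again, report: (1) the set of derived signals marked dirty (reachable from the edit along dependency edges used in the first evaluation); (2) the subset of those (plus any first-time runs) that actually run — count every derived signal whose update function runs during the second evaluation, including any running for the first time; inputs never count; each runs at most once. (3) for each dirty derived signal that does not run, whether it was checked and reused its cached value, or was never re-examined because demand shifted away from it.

Initial pass — values computed on the first demand:
  node1 = min2(-1, -1) = -1
  node3 = mul(-6, -1) = 6
  node5 = mul(6, 6) = 36
  node6 = absv(-6) = 6
  node7 = min2(36, -6) = -6
  node9 = max2(-6, 6) = 6
  node11 = max2(-1, 6) = 6
  node12 = min2(-7, 6) = -7
  node14 = sub(6, -7) = 13

Second demand — change propagation:
  node1: re-runs because input2 -1->7; new result -1 (unchanged).
  node11: re-examined; everything it read last time is the same (node1 unchanged, node9 unchanged) — cache 6 kept, no run.
  node12: re-examined; everything it read last time is the same (input7 unchanged, node11 unchanged) — cache -7 kept, no run.
  node14: re-examined; everything it read last time is the same (node11 unchanged, node12 unchanged) — cache 13 kept, no run.

The important point: node1 recomputes to an identical value, and the output ends up unchanged.

Dirty set: node1, node11, node12, node14.
Run set: node1 (1 run).
Re-examined without running (cache reused): node11, node12, node14.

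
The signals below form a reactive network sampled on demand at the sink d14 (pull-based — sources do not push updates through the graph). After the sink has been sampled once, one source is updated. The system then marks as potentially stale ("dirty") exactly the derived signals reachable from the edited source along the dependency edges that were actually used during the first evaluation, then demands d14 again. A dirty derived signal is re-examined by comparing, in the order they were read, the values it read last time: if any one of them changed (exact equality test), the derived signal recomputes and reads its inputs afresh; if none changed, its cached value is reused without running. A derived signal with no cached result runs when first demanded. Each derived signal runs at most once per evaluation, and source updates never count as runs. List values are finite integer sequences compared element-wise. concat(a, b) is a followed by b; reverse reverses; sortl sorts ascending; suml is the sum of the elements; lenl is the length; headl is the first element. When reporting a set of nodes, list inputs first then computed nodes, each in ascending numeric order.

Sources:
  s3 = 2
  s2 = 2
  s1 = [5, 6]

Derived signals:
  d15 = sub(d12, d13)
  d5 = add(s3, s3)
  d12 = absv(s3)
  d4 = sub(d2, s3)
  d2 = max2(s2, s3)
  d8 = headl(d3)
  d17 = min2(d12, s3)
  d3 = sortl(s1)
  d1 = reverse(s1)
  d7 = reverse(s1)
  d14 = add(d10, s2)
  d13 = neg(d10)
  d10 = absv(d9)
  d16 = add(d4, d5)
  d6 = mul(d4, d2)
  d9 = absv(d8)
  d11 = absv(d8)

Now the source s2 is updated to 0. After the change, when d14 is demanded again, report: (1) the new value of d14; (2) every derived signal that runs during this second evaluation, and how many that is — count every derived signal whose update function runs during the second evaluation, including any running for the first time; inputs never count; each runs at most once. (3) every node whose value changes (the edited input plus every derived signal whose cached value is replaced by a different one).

d14 now evaluates to 5.
Run set: d14 (1 run).
Changed values: s2, d14.

Initial pass — values computed on the first demand:
  d3 = sortl([5, 6]) = [5, 6]
  d8 = headl([5, 6]) = 5
  d9 = absv(5) = 5
  d10 = absv(5) = 5
  d14 = add(5, 2) = 7

Second demand — change propagation:
  d14: re-runs because s2 2->0; new result 5.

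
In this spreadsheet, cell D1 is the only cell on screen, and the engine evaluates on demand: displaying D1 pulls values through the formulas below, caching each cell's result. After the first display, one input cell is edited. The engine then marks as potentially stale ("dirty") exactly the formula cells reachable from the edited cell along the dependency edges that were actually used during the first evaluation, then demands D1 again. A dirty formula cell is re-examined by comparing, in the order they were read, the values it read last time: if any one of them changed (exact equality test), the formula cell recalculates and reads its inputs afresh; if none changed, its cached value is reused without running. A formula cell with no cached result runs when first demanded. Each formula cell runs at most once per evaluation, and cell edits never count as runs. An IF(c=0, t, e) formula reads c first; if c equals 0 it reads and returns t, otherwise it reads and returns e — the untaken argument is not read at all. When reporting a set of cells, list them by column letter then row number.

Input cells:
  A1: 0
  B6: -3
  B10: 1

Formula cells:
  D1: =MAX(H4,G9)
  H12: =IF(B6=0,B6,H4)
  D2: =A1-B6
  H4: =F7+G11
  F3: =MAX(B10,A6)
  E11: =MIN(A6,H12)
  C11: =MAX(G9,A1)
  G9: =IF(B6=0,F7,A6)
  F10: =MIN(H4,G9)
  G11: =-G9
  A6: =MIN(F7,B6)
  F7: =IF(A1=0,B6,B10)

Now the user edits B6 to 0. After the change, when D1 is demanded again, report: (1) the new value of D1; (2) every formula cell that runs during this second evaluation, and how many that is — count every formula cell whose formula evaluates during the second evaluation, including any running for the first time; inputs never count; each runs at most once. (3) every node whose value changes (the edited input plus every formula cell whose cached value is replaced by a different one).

Initial pass — values computed on the first demand:
  F7 = IF(A1=0: A1=0 -> then branch B6) = -3
  A6 = MIN(-3, -3) = -3
  G9 = IF(B6=0: B6=-3 -> else branch A6) = -3
  G11 = -(-3) = 3
  H4 = -3 + 3 = 0
  D1 = MAX(0, -3) = 0

Second demand — change propagation:
  F7: re-runs because B6 -3->0; new result 0.
  A6: dirty yet unreached — the second evaluation never asks for it.
  G9: re-runs because B6 -3->0; new result 0.
  G11: re-runs because G9 -3->0; new result 0.
  H4: re-runs because F7 -3->0; G11 3->0; new result 0 (unchanged).
  D1: re-runs because G9 -3->0; new result 0 (unchanged).

The important point: the flipped condition redirects demand; A6 is left stale, never re-checked.

D1 now evaluates to 0.
Run set: D1, F7, G9, G11, H4 (5 run).
Changed values: B6, F7, G9, G11.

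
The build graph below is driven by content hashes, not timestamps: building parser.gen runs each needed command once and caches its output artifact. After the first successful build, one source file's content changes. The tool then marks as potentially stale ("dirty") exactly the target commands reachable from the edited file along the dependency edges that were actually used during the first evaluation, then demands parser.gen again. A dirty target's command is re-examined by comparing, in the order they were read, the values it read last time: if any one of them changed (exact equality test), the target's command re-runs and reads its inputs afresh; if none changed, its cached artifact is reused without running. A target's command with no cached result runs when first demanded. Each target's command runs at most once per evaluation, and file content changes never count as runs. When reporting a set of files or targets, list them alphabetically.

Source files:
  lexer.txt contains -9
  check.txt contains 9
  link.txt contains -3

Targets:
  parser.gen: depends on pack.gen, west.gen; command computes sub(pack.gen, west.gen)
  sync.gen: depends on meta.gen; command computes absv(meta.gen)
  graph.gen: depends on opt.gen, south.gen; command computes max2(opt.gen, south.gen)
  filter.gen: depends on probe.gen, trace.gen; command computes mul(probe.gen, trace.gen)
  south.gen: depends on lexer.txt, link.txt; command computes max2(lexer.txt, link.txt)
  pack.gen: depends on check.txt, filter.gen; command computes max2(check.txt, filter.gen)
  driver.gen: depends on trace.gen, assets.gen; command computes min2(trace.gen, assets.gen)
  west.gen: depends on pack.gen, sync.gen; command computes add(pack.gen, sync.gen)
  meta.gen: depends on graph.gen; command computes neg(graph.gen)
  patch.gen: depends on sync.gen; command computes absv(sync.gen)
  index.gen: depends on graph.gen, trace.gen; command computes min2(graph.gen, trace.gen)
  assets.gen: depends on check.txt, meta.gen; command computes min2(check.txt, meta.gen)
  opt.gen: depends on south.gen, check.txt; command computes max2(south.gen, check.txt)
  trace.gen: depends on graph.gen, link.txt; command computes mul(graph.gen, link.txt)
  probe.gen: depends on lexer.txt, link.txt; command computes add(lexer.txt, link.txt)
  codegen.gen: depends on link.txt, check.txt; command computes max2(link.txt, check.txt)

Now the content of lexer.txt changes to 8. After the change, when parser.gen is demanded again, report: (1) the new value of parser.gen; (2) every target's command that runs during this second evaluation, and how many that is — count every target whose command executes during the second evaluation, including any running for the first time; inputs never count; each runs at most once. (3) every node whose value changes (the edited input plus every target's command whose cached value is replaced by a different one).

Initial pass — values computed on the first demand:
  probe.gen = add(-9, -3) = -12
  south.gen = max2(-9, -3) = -3
  opt.gen = max2(-3, 9) = 9
  graph.gen = max2(9, -3) = 9
  meta.gen = neg(9) = -9
  sync.gen = absv(-9) = 9
  trace.gen = mul(9, -3) = -27
  filter.gen = mul(-12, -27) = 324
  pack.gen = max2(9, 324) = 324
  west.gen = add(324, 9) = 333
  parser.gen = sub(324, 333) = -9

Second demand — change propagation:
  probe.gen: re-runs because lexer.txt -9->8; new result 5.
  south.gen: re-runs because lexer.txt -9->8; new result 8.
  opt.gen: re-runs because south.gen -3->8; new result 9 (unchanged).
  graph.gen: re-runs because south.gen -3->8; new result 9 (unchanged).
  meta.gen: re-examined; everything it read last time is the same (graph.gen unchanged) — cache -9 kept, no run.
  sync.gen: re-examined; everything it read last time is the same (meta.gen unchanged) — cache 9 kept, no run.
  trace.gen: re-examined; everything it read last time is the same (graph.gen unchanged, link.txt unchanged) — cache -27 kept, no run.
  filter.gen: re-runs because probe.gen -12->5; new result -135.
  pack.gen: re-runs because filter.gen 324->-135; new result 9.
  west.gen: re-runs because pack.gen 324->9; new result 18.
  parser.gen: re-runs because pack.gen 324->9; west.gen 333->18; new result -9 (unchanged).

The important point: at meta.gen every value read last time is unchanged, so the dirty flag clears without a run.

parser.gen now evaluates to -9.
Run set: filter.gen, graph.gen, opt.gen, pack.gen, parser.gen, probe.gen, south.gen, west.gen (8 run).
Changed values: filter.gen, lexer.txt, pack.gen, probe.gen, south.gen, west.gen.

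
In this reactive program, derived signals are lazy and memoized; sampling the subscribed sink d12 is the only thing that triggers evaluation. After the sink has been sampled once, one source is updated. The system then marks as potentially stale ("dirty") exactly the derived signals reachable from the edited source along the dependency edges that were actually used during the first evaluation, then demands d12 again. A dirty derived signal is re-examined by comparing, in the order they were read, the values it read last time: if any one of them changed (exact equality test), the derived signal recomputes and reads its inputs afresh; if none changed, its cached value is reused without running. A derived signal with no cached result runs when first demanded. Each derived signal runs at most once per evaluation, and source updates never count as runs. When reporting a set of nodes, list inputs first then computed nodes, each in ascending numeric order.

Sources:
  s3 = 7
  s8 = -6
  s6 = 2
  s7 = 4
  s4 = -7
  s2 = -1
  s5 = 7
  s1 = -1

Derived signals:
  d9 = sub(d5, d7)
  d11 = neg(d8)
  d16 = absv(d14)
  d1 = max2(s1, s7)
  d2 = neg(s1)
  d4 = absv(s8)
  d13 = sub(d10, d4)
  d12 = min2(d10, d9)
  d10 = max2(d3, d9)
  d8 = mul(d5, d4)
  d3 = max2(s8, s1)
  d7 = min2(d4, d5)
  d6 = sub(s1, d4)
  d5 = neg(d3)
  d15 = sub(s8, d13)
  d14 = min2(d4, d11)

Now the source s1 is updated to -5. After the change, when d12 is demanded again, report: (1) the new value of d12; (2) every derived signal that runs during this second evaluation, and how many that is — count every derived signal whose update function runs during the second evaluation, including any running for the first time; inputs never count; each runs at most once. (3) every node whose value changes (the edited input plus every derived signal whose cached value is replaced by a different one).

First demand of the output computes:
  d3 = max2(-6, -1) = -1
  d4 = absv(-6) = 6
  d5 = neg(-1) = 1
  d7 = min2(6, 1) = 1
  d9 = sub(1, 1) = 0
  d10 = max2(-1, 0) = 0
  d12 = min2(0, 0) = 0

After the edit, cleaning proceeds:
  d3: a read changed (s1 -1->-5) — executes, giving -5.
  d5: a read changed (d3 -1->-5) — executes, giving 5.
  d7: a read changed (d5 1->5) — executes, giving 5.
  d9: a read changed (d5 1->5; d7 1->5) — executes, giving 0 — identical to its old value.
  d10: a read changed (d3 -1->-5) — executes, giving 0 — identical to its old value.
  d12: dirty, but its reads are unchanged (d10 unchanged, d9 unchanged); cached 0 stands.

Note where the cutoff bites: d12 is checked, finds nothing changed, and keeps its cache.

Demanding d12 again yields 0.
5 derived signals run: d3, d5, d7, d9, d10.
The nodes whose values change: s1, d3, d5, d7.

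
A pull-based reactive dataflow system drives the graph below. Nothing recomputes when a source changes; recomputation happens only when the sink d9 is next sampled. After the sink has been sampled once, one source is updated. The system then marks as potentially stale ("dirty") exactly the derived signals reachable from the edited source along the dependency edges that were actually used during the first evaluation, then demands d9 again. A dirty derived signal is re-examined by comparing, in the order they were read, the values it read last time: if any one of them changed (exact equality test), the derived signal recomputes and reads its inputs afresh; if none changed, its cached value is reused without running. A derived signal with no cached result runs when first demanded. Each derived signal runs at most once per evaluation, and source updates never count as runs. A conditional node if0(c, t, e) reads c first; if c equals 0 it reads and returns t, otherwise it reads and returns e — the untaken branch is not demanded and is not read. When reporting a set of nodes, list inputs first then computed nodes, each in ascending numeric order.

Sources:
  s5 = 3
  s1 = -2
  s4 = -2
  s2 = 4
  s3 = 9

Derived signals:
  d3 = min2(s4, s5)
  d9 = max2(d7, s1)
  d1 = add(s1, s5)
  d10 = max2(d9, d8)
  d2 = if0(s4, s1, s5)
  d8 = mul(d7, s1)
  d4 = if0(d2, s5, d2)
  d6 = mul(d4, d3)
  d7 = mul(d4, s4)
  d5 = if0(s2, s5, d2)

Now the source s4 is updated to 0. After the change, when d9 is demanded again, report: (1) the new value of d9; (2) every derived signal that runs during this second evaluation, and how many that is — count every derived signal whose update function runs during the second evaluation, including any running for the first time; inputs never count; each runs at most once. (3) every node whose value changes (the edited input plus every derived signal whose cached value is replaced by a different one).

First evaluation (everything demanded from the output):
  d2 = if0(s4=-2 -> else branch s5) = 3
  d4 = if0(d2=3 -> else branch d2) = 3
  d7 = mul(3, -2) = -6
  d9 = max2(-6, -2) = -2

Propagation after the edit:
  d2: runs — s4 -2->0; result -2.
  d4: runs — d2 3->-2; d2 3->-2; result -2.
  d7: runs — d4 3->-2; s4 -2->0; result 0.
  d9: runs — d7 -6->0; result 0.

New value of d9: 0.
Derived signals that run: d2, d4, d7, d9 — 4 in total.
Values that change: s4, d2, d4, d7, d9.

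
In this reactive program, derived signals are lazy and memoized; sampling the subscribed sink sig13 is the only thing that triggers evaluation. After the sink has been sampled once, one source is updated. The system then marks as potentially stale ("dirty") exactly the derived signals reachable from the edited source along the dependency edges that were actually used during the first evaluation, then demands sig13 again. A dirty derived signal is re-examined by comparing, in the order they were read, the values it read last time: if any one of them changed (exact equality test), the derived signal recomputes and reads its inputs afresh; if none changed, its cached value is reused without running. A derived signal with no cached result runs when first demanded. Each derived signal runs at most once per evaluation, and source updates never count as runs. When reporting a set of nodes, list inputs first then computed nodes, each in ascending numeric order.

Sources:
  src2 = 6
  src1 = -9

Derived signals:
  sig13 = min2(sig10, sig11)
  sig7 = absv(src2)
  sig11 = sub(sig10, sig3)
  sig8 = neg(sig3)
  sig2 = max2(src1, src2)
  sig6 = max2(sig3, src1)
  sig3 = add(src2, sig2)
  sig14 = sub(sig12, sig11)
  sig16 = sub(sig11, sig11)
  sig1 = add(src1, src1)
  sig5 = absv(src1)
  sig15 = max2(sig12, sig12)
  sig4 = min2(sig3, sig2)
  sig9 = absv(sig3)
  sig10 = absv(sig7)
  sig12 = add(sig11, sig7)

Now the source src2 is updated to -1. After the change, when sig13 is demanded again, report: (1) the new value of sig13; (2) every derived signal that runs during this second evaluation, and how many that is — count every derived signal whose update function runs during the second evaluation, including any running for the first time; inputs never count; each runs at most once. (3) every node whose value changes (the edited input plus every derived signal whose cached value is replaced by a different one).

First demand of the output computes:
  sig2 = max2(-9, 6) = 6
  sig3 = add(6, 6) = 12
  sig7 = absv(6) = 6
  sig10 = absv(6) = 6
  sig11 = sub(6, 12) = -6
  sig13 = min2(6, -6) = -6

After the edit, cleaning proceeds:
  sig2: a read changed (src2 6->-1) — executes, giving -1.
  sig3: a read changed (src2 6->-1; sig2 6->-1) — executes, giving -2.
  sig7: a read changed (src2 6->-1) — executes, giving 1.
  sig10: a read changed (sig7 6->1) — executes, giving 1.
  sig11: a read changed (sig10 6->1; sig3 12->-2) — executes, giving 3.
  sig13: a read changed (sig10 6->1; sig11 -6->3) — executes, giving 1.

Demanding sig13 again yields 1.
6 derived signals run: sig2, sig3, sig7, sig10, sig11, sig13.
The nodes whose values change: src2, sig2, sig3, sig7, sig10, sig11, sig13.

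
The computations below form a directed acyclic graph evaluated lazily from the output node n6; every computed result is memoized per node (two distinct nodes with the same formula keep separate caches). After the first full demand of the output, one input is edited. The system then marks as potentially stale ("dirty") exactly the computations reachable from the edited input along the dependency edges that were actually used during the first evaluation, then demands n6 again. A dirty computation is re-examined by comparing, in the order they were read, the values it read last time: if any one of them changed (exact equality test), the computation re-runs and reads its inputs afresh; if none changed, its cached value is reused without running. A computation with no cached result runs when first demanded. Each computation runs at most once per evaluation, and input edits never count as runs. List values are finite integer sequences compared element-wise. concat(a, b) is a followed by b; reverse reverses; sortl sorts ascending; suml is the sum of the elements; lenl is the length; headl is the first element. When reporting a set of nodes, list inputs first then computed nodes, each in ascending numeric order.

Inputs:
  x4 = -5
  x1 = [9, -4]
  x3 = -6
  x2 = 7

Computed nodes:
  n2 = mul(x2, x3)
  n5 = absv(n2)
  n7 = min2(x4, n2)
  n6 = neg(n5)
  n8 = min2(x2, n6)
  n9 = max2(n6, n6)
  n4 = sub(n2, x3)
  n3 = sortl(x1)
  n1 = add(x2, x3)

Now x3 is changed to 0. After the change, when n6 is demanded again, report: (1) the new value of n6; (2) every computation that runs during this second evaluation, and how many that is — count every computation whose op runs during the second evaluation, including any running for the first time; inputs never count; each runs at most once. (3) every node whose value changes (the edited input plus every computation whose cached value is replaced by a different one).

Demanding n6 again yields 0.
3 computations run: n2, n5, n6.
The nodes whose values change: x3, n2, n5, n6.

First demand of the output computes:
  n2 = mul(7, -6) = -42
  n5 = absv(-42) = 42
  n6 = neg(42) = -42

After the edit, cleaning proceeds:
  n2: a read changed (x3 -6->0) — executes, giving 0.
  n5: a read changed (n2 -42->0) — executes, giving 0.
  n6: a read changed (n5 42->0) — executes, giving 0.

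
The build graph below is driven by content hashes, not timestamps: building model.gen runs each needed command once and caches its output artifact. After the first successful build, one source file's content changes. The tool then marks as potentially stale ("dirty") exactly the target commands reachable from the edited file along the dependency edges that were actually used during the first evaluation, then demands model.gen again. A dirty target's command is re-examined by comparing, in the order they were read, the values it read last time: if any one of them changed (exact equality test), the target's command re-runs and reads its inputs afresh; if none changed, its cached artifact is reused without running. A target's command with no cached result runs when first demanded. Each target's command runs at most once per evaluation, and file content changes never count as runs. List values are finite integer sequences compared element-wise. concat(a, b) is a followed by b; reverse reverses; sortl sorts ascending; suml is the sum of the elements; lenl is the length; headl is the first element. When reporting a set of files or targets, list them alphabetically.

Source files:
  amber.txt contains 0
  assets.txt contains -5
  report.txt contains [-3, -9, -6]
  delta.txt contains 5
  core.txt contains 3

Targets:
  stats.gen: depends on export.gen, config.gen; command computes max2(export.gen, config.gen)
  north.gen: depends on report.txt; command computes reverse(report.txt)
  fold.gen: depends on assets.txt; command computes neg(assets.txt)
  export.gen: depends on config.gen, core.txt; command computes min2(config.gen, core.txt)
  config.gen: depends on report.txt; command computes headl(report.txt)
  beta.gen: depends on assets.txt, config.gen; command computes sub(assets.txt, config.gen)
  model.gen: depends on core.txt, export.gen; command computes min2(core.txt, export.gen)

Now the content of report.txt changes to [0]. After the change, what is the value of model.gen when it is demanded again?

model.gen now evaluates to 0.

Initial pass — values computed on the first demand:
  config.gen = headl([-3, -9, -6]) = -3
  export.gen = min2(-3, 3) = -3
  model.gen = min2(3, -3) = -3

Second demand — change propagation:
  config.gen: re-runs because report.txt [-3, -9, -6]->[0]; new result 0.
  export.gen: re-runs because config.gen -3->0; new result 0.
  model.gen: re-runs because export.gen -3->0; new result 0.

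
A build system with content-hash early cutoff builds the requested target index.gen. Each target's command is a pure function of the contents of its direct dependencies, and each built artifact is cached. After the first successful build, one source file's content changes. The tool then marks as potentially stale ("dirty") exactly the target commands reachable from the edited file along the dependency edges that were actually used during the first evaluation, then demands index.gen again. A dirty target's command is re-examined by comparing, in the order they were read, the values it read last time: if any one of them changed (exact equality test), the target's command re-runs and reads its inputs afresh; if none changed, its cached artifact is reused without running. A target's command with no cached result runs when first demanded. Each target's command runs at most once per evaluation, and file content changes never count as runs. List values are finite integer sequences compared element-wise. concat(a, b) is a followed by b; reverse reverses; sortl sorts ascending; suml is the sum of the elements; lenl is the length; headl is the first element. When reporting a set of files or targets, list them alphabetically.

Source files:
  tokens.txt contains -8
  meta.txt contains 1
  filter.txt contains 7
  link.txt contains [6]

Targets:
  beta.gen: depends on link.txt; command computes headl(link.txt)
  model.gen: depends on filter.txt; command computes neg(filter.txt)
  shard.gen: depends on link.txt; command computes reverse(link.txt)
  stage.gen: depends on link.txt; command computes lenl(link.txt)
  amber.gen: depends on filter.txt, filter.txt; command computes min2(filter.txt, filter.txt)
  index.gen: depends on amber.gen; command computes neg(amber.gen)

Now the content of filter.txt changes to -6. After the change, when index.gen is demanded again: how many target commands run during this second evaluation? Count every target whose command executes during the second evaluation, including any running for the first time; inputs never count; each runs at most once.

Target commands that run: amber.gen, index.gen — 2 in total.

First evaluation (everything demanded from the output):
  amber.gen = min2(7, 7) = 7
  index.gen = neg(7) = -7

Propagation after the edit:
  amber.gen: runs — filter.txt 7->-6; filter.txt 7->-6; result -6.
  index.gen: runs — amber.gen 7->-6; result 6.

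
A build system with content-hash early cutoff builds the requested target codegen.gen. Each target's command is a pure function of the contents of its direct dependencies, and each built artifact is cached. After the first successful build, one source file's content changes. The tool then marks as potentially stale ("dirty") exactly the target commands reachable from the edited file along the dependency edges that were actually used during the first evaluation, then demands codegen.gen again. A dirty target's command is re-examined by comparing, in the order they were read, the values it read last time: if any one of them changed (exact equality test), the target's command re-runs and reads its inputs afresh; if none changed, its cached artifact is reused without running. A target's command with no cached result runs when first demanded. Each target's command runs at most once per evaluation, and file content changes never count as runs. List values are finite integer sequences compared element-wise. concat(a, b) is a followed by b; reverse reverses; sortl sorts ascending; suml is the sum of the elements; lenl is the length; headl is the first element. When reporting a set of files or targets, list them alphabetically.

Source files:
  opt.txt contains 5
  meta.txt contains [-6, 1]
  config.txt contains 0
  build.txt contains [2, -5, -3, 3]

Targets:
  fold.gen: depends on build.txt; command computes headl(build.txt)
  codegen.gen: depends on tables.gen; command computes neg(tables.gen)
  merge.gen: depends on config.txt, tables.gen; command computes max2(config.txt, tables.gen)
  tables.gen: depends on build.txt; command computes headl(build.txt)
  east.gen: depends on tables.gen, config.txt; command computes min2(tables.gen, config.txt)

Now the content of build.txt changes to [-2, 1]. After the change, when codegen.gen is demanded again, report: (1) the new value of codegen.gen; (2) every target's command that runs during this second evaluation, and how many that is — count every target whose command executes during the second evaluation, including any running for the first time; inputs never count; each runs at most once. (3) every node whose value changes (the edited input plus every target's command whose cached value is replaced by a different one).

New value of codegen.gen: 2.
Target commands that run: codegen.gen, tables.gen — 2 in total.
Values that change: build.txt, codegen.gen, tables.gen.

First evaluation (everything demanded from the output):
  tables.gen = headl([2, -5, -3, 3]) = 2
  codegen.gen = neg(2) = -2

Propagation after the edit:
  tables.gen: runs — build.txt [2, -5, -3, 3]->[-2, 1]; result -2.
  codegen.gen: runs — tables.gen 2->-2; result 2.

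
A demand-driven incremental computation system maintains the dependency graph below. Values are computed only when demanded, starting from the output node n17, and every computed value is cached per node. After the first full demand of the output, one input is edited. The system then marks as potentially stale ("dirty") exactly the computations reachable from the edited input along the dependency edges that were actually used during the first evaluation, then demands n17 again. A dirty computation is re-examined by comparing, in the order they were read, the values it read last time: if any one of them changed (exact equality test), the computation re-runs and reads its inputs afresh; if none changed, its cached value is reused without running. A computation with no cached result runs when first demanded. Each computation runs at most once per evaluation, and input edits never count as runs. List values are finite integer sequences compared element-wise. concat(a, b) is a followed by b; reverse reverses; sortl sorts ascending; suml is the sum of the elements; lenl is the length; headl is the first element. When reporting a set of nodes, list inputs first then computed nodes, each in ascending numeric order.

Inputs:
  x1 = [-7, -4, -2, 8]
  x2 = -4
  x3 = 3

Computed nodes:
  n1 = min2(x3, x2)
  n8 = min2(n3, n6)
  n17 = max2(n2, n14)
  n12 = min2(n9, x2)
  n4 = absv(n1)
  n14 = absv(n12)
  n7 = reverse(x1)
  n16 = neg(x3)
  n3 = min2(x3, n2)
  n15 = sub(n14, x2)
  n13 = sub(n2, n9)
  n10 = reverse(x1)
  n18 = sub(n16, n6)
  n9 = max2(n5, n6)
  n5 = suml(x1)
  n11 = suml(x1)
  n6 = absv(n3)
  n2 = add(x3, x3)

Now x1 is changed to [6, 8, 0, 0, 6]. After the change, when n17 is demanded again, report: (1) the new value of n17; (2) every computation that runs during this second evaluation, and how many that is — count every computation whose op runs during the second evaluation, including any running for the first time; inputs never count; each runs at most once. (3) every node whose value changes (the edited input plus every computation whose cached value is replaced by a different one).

New value of n17: 6.
Computations that run: n5, n9, n12 — 3 in total.
Values that change: x1, n5, n9.
Key observation: the change is absorbed at n12 — it re-runs but produces the same value, and the output's value is unchanged.

First evaluation (everything demanded from the output):
  n2 = add(3, 3) = 6
  n3 = min2(3, 6) = 3
  n5 = suml([-7, -4, -2, 8]) = -5
  n6 = absv(3) = 3
  n9 = max2(-5, 3) = 3
  n12 = min2(3, -4) = -4
  n14 = absv(-4) = 4
  n17 = max2(6, 4) = 6

Propagation after the edit:
  n5: runs — x1 [-7, -4, -2, 8]->[6, 8, 0, 0, 6]; result 20.
  n9: runs — n5 -5->20; result 20.
  n12: runs — n9 3->20; result -4 (same value as before).
  n14: checked — values it read are unchanged (n12 unchanged); reused cached 4 without running.
  n17: checked — values it read are unchanged (n2 unchanged, n14 unchanged); reused cached 6 without running.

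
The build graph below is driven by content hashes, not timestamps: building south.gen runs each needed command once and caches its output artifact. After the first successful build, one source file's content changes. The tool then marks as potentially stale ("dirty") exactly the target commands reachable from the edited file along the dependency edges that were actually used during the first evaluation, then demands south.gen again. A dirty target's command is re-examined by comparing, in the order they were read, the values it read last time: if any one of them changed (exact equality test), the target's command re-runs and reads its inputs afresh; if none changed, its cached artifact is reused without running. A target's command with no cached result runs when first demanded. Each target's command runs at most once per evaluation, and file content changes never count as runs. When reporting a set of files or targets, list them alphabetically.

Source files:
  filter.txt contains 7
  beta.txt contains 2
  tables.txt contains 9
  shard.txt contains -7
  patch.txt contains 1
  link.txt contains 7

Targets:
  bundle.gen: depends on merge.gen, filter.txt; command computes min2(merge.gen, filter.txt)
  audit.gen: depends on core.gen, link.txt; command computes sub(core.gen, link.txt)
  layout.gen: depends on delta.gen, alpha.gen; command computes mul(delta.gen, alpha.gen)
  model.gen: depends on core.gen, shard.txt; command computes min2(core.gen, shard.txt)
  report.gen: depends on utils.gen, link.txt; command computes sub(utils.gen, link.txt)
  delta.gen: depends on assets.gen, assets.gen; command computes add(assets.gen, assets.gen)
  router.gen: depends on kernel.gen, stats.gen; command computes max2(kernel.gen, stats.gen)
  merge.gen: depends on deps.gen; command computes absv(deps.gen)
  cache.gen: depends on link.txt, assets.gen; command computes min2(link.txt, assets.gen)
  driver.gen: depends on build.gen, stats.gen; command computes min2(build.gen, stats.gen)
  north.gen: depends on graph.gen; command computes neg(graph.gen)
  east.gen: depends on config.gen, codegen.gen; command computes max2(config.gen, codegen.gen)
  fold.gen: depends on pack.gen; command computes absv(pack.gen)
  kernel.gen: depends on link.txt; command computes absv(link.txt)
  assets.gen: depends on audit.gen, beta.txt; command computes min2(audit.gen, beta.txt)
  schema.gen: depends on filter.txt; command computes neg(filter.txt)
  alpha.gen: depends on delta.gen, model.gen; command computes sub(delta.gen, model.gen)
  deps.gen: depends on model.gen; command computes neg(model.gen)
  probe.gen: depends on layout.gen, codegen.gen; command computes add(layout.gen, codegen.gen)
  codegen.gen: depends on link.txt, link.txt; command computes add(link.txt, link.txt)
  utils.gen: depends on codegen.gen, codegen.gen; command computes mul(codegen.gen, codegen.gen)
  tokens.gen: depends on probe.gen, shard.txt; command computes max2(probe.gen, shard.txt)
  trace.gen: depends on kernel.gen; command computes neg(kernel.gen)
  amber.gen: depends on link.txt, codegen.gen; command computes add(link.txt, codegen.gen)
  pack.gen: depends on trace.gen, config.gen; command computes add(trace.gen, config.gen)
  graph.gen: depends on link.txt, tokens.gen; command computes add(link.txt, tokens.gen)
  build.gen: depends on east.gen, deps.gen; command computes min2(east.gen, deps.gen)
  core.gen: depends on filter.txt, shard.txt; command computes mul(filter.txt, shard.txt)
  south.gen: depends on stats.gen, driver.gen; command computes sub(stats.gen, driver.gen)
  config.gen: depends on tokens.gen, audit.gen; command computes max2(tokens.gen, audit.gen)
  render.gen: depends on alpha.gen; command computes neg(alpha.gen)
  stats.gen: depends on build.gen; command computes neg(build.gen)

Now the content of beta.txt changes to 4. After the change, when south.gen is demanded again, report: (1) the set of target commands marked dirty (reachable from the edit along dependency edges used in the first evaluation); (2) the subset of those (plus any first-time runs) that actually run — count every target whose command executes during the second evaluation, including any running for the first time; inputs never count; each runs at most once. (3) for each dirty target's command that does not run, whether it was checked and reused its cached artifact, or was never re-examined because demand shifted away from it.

Dirty set: alpha.gen, assets.gen, build.gen, config.gen, delta.gen, driver.gen, east.gen, layout.gen, probe.gen, south.gen, stats.gen, tokens.gen.
Run set: assets.gen (1 run).
Re-examined without running (cache reused): alpha.gen, build.gen, config.gen, delta.gen, driver.gen, east.gen, layout.gen, probe.gen, south.gen, stats.gen, tokens.gen.
The important point: assets.gen recomputes to an identical value, and the output ends up unchanged.

Initial pass — values computed on the first demand:
  codegen.gen = add(7, 7) = 14
  core.gen = mul(7, -7) = -49
  audit.gen = sub(-49, 7) = -56
  assets.gen = min2(-56, 2) = -56
  delta.gen = add(-56, -56) = -112
  model.gen = min2(-49, -7) = -49
  alpha.gen = sub(-112, -49) = -63
  deps.gen = neg(-49) = 49
  layout.gen = mul(-112, -63) = 7056
  probe.gen = add(7056, 14) = 7070
  tokens.gen = max2(7070, -7) = 7070
  config.gen = max2(7070, -56) = 7070
  east.gen = max2(7070, 14) = 7070
  build.gen = min2(7070, 49) = 49
  stats.gen = neg(49) = -49
  driver.gen = min2(49, -49) = -49
  south.gen = sub(-49, -49) = 0

Second demand — change propagation:
  assets.gen: re-runs because beta.txt 2->4; new result -56 (unchanged).
  delta.gen: re-examined; everything it read last time is the same (assets.gen unchanged, assets.gen unchanged) — cache -112 kept, no run.
  alpha.gen: re-examined; everything it read last time is the same (delta.gen unchanged, model.gen unchanged) — cache -63 kept, no run.
  layout.gen: re-examined; everything it read last time is the same (delta.gen unchanged, alpha.gen unchanged) — cache 7056 kept, no run.
  probe.gen: re-examined; everything it read last time is the same (layout.gen unchanged, codegen.gen unchanged) — cache 7070 kept, no run.
  tokens.gen: re-examined; everything it read last time is the same (probe.gen unchanged, shard.txt unchanged) — cache 7070 kept, no run.
  config.gen: re-examined; everything it read last time is the same (tokens.gen unchanged, audit.gen unchanged) — cache 7070 kept, no run.
  east.gen: re-examined; everything it read last time is the same (config.gen unchanged, codegen.gen unchanged) — cache 7070 kept, no run.
  build.gen: re-examined; everything it read last time is the same (east.gen unchanged, deps.gen unchanged) — cache 49 kept, no run.
  stats.gen: re-examined; everything it read last time is the same (build.gen unchanged) — cache -49 kept, no run.
  driver.gen: re-examined; everything it read last time is the same (build.gen unchanged, stats.gen unchanged) — cache -49 kept, no run.
  south.gen: re-examined; everything it read last time is the same (stats.gen unchanged, driver.gen unchanged) — cache 0 kept, no run.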